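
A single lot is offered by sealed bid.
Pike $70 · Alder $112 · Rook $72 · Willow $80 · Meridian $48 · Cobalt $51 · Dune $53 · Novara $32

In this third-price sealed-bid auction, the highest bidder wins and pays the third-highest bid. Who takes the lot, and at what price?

Sorting bids: 112 (Alder) > 80 (Willow) > 72 (Rook) > 70 (Pike) > 53 (Dune) > 51 (Cobalt) > …
Alder wins; payment is bid #3 in the ranking = $72.

Alder pays $72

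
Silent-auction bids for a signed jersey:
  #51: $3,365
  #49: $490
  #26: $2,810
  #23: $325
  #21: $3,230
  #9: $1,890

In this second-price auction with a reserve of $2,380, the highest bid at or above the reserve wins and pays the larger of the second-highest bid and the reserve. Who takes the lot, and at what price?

#51 pays $3,230

Sorting bids: 3,365 (#51) > 3,230 (#21) > 2,810 (#26) > 1,890 (#9) > 490 (#49) > 325 (#23)
Highest eligible bid: #51 at $3,365.
Second-highest bid $3,230 exceeds the reserve $2,380 → payment $3,230.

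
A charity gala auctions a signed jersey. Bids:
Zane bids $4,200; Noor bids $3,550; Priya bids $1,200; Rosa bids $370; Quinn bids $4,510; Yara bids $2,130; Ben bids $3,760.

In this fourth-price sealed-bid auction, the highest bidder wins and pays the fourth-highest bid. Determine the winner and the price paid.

Rule: the highest bidder wins and pays the fourth-highest bid.
Bids ranked: 4,510 (Quinn) > 4,200 (Zane) > 3,760 (Ben) > 3,550 (Noor) > 2,130 (Yara) > 1,200 (Priya) > …
Quinn is highest; pays the fourth-highest bid, $3,550.

Quinn pays $3,550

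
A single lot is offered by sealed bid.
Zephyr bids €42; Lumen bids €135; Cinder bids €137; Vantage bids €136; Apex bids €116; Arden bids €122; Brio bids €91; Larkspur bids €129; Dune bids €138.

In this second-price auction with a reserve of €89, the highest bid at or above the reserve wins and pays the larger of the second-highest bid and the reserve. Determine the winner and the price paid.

Dune pays €137

Bids ranked: 138 (Dune) > 137 (Cinder) > 136 (Vantage) > 135 (Lumen) > 129 (Larkspur) > 122 (Arden) > …
Dune has the top bid at or above the reserve (€138).
max(second-highest €137, reserve €89) = €137; the reserve does not bind.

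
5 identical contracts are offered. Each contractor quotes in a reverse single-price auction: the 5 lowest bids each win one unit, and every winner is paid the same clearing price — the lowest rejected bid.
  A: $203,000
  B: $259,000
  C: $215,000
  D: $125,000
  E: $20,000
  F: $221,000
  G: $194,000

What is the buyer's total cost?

Total cost: $1,105,000

Bids ranked low→high: 20,000 (E), 125,000 (D), 194,000 (G), 203,000 (A), 215,000 (C), 221,000 (F), 259,000 (B)
Winners (5 units): E, D, G, A, C.
First losing bid is F's $221,000, which sets the uniform price.
Total cost = 5 × $221,000 = $1,105,000.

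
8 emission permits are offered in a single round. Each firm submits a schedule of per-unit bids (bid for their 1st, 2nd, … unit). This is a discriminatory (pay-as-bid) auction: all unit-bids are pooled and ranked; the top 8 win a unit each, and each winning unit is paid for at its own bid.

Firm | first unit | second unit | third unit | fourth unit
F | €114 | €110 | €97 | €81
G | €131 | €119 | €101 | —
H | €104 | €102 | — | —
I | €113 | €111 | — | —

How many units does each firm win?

F 2, G 2, H 2, I 2

Pooled unit-bids ranked (top 8): 131 (G-1), 119 (G-2), 114 (F-1), 113 (I-1), 111 (I-2), 110 (F-2), 104 (H-1), 102 (H-2)
Next rejected bid: €101 (not a price — pay-as-bid).
Allocation: F 2, G 2, H 2, I 2.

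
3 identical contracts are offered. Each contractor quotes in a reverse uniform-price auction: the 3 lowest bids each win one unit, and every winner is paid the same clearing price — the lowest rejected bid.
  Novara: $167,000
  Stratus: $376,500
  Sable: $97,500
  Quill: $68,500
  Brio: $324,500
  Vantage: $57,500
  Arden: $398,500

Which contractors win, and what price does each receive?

Vantage, Quill, Sable; each is paid $167,000

Bids ranked low→high: 57,500 (Vantage), 68,500 (Quill), 97,500 (Sable), 167,000 (Novara), 324,500 (Brio), …
Winners (3 units): Vantage, Quill, Sable.
Lowest unsuccessful bid: $167,000 → clearing price.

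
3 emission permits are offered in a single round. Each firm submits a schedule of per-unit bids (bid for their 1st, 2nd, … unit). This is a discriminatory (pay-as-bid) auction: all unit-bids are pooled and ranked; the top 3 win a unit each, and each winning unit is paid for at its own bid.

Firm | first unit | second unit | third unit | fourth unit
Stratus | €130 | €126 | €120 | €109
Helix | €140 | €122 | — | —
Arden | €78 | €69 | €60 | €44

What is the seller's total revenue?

Merging the schedules and taking the best 3: 140 (Helix-1), 130 (Stratus-1), 126 (Stratus-2)
Next rejected bid: €122 (not a price — pay-as-bid).
Each winning unit pays its own bid.
Revenue = 140 + 130 + 126 = €396.

Total revenue: €396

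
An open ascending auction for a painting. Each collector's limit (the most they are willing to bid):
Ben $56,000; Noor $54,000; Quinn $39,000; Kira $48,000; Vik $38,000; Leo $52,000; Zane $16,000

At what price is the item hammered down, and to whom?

Ben wins at $54,000

Sorting limits: 56,000 (Ben) > 54,000 (Noor) > 52,000 (Leo) > 48,000 (Kira) > 39,000 (Quinn) > 38,000 (Vik) > …
Once the price passes $54,000, only Ben is left; the hammer falls at Noor's limit of $54,000.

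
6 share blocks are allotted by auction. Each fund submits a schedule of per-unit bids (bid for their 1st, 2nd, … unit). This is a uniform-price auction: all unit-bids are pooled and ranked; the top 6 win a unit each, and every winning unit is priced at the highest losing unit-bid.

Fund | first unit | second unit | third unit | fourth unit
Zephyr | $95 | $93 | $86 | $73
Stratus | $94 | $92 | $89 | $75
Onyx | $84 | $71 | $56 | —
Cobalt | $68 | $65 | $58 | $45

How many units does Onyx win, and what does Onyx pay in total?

Pooled unit-bids ranked (top 6): 95 (Zephyr-1), 94 (Stratus-1), 93 (Zephyr-2), 92 (Stratus-2), 89 (Stratus-3), 86 (Zephyr-3)
First bid not allocated: $84.
Onyx wins 0 unit(s) at $84 each.

Onyx: 0 units, pays $0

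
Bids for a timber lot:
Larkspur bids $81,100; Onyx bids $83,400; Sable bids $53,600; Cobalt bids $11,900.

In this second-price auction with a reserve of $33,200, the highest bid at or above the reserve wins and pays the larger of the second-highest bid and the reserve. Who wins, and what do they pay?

Onyx pays $81,100

Sorting bids: 83,400 (Onyx) > 81,100 (Larkspur) > 53,600 (Sable) > 11,900 (Cobalt)
Onyx has the top bid at or above the reserve ($83,400).
max(second-highest $81,100, reserve $33,200) = $81,100; the reserve does not bind.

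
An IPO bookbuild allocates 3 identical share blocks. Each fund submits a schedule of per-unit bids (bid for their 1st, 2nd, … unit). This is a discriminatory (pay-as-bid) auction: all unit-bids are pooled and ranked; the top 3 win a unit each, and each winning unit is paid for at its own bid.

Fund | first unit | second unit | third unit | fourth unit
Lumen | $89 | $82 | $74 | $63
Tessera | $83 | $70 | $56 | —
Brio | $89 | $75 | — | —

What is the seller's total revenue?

All unit-bids, highest first — top 3: 89 (Lumen-1), 89 (Brio-1), 83 (Tessera-1)
Next rejected bid: $82 (not a price — pay-as-bid).
Each winning unit pays its own bid.
Revenue = 89 + 89 + 83 = $261.

Total revenue: $261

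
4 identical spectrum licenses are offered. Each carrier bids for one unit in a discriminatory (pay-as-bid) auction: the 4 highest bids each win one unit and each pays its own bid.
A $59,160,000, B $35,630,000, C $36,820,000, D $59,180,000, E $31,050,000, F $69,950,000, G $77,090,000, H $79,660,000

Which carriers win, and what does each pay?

Ordering the bids: 79,660,000 (H), 77,090,000 (G), 69,950,000 (F), 59,180,000 (D), 59,160,000 (A), 36,820,000 (C), …
The 4 highest are H, G, F, D.
Each winner pays its own bid: H $79,660,000, G $77,090,000, F $69,950,000, D $59,180,000.

H $79,660,000, G $77,090,000, F $69,950,000, D $59,180,000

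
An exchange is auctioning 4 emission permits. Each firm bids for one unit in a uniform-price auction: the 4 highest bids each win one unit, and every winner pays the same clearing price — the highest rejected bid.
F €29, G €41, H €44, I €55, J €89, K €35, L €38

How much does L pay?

L pays €0

Bids ranked high→low: 89 (J), 55 (I), 44 (H), 41 (G), 38 (L), 35 (K), …
Winners (4 units): J, I, H, G.
Highest unsuccessful bid: €38 → clearing price.
L does not win → pays €0.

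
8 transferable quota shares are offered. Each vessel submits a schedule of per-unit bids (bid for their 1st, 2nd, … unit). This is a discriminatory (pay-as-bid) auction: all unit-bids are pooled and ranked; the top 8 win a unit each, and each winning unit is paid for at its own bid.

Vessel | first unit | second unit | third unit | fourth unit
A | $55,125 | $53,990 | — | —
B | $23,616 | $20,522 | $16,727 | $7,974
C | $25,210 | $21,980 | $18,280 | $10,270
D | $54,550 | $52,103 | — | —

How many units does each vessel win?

Pooled unit-bids ranked (top 8): 55,125 (A-1), 54,550 (D-1), 53,990 (A-2), 52,103 (D-2), 25,210 (C-1), 23,616 (B-1), 21,980 (C-2), 20,522 (B-2)
Next rejected bid: $18,280 (not a price — pay-as-bid).
Allocation: A 2, B 2, C 2, D 2.

A 2, B 2, C 2, D 2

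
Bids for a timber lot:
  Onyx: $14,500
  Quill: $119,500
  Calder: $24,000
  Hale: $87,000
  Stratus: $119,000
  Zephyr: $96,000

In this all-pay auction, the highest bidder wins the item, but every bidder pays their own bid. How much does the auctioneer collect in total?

Total revenue: $460,000

All-pay auction: the highest bidder wins the item, but every bidder pays their own bid.
Bids ranked: 119,500 (Quill) > 119,000 (Stratus) > 96,000 (Zephyr) > 87,000 (Hale) > 24,000 (Calder) > 14,500 (Onyx)
Every bidder forfeits their bid regardless of winning.
Revenue = 14,500 + 119,500 + 24,000 + 87,000 + 119,000 + 96,000 = $460,000.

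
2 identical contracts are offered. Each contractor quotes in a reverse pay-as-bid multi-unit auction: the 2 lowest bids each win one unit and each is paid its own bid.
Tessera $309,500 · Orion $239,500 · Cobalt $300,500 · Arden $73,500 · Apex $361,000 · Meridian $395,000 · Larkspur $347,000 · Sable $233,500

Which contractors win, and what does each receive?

Arden $73,500, Sable $233,500

Ordering the bids: 73,500 (Arden), 233,500 (Sable), 239,500 (Orion), 300,500 (Cobalt), …
The 2 lowest are Arden, Sable.
Each winner is paid its own bid: Arden $73,500, Sable $233,500.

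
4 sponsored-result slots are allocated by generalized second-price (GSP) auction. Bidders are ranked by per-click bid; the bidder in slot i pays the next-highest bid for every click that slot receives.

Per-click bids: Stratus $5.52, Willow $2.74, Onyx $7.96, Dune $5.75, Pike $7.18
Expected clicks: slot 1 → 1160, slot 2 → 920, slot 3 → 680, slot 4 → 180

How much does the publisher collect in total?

Total revenue: $17865.60

Sorting advertisers: $7.96 (Onyx) > $7.18 (Pike) > $5.75 (Dune) > $5.52 (Stratus) > $2.74 (Willow)
Slot 1: Onyx pays $7.18 × 1160 = $8328.80
Slot 2: Pike pays $5.75 × 920 = $5290.00
Slot 3: Dune pays $5.52 × 680 = $3753.60
Slot 4: Stratus pays $2.74 × 180 = $493.20
Total = $17865.60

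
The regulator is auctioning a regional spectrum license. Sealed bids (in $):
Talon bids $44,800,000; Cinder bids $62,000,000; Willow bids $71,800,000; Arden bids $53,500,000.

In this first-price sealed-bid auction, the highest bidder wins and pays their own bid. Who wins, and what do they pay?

Sorting bids: 71,800,000 (Willow) > 62,000,000 (Cinder) > 53,500,000 (Arden) > 44,800,000 (Talon)
First-price: Willow pays what they bid, $71,800,000.

Willow pays $71,800,000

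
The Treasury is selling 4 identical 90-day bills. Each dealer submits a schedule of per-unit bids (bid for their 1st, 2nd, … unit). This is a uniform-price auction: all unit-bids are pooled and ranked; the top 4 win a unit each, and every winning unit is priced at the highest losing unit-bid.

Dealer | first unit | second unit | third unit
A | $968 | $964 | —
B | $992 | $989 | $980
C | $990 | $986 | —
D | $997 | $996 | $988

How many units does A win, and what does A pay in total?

All unit-bids, highest first — top 4: 997 (D-1), 996 (D-2), 992 (B-1), 990 (C-1)
The (k+1)-th unit-bid is $989.
A wins 0 unit(s) at $989 each.

A: 0 units, pays $0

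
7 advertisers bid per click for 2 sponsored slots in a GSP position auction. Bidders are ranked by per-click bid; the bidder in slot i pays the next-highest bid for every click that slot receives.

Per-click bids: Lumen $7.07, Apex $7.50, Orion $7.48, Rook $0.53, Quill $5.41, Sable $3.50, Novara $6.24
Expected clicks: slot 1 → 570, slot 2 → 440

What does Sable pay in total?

Sable pays $0.00

Ranked by bid: $7.50 (Apex) > $7.48 (Orion) > $7.07 (Lumen) > …
Sable ranks below slot 2 → no slot, pays nothing.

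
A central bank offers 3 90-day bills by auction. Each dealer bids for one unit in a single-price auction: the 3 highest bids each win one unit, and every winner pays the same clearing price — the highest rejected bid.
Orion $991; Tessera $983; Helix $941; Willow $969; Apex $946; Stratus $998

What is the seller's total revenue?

Ordering the bids: 998 (Stratus), 991 (Orion), 983 (Tessera), 969 (Willow), 946 (Apex), …
The 3 highest are Stratus, Orion, Tessera.
First losing bid is Willow's $969, which sets the uniform price.
Total revenue = 3 × $969 = $2,907.

Total revenue: $2,907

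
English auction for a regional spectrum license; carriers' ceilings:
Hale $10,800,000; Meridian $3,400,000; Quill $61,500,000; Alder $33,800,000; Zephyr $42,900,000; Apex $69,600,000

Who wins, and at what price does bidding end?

Limits in order: 69,600,000 (Apex) > 61,500,000 (Quill) > 42,900,000 (Zephyr) > 33,800,000 (Alder) > 10,800,000 (Hale) > 3,400,000 (Meridian)
Quill is the last rival to drop out, at $61,500,000; Apex remains and wins at that price.

Apex wins at $61,500,000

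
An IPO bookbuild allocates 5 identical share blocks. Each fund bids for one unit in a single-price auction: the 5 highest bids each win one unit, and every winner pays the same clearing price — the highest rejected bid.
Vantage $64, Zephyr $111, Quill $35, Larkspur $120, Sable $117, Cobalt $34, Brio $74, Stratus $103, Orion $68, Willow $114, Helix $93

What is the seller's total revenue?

Sorting: 120 (Larkspur), 117 (Sable), 114 (Willow), 111 (Zephyr), 103 (Stratus), 93 (Helix), 74 (Brio), …
The 5 highest are Larkspur, Sable, Willow, Zephyr, Stratus.
Clearing price = highest rejected bid = $93.
Total revenue = 5 × $93 = $465.

Total revenue: $465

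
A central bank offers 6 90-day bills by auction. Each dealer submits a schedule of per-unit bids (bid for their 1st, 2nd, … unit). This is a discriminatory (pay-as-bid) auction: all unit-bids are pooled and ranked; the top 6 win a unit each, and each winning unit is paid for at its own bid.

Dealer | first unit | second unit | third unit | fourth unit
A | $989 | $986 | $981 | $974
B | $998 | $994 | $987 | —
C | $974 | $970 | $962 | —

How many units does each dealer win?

A 3, B 3

Pooled unit-bids ranked (top 6): 998 (B-1), 994 (B-2), 989 (A-1), 987 (B-3), 986 (A-2), 981 (A-3)
Next rejected bid: $974 (not a price — pay-as-bid).
Allocation: A 3, B 3.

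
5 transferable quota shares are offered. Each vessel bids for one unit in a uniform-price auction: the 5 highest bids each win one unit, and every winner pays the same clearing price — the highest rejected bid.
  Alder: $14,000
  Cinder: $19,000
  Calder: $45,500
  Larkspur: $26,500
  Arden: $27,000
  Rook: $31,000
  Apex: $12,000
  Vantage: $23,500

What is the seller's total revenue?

Total revenue: $95,000

Bids ranked high→low: 45,500 (Calder), 31,000 (Rook), 27,000 (Arden), 26,500 (Larkspur), 23,500 (Vantage), 19,000 (Cinder), 14,000 (Alder), …
Top 5: Calder, Rook, Arden, Larkspur, Vantage.
Clearing price = highest rejected bid = $19,000.
Total revenue = 5 × $19,000 = $95,000.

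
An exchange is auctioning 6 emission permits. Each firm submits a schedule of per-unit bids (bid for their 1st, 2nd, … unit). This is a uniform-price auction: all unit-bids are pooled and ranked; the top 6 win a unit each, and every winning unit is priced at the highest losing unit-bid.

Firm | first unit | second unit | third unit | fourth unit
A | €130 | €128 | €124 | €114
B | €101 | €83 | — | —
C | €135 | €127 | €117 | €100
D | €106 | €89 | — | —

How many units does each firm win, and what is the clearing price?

A 3, C 3; clearing price €114

All unit-bids, highest first — top 6: 135 (C-1), 130 (A-1), 128 (A-2), 127 (C-2), 124 (A-3), 117 (C-3)
Highest rejected unit-bid = €114.
Allocation: A 3, C 3.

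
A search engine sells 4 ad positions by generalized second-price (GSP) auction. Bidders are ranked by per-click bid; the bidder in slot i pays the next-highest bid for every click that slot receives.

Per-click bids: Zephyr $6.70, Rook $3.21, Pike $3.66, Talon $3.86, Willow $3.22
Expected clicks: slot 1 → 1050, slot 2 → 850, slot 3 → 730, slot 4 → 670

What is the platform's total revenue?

Total revenue: $11665.30

Per-click bids in order: $6.70 (Zephyr) > $3.86 (Talon) > $3.66 (Pike) > $3.22 (Willow) > $3.21 (Rook)
Slot 1: Zephyr pays $3.86 × 1050 = $4053.00
Slot 2: Talon pays $3.66 × 850 = $3111.00
Slot 3: Pike pays $3.22 × 730 = $2350.60
Slot 4: Willow pays $3.21 × 670 = $2150.70
Total = $11665.30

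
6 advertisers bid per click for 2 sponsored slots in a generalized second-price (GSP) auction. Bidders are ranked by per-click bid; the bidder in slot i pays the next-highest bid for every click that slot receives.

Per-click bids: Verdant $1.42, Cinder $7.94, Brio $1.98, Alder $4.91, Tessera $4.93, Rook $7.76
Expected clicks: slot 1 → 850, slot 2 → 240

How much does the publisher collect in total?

Total revenue: $7779.20

Per-click bids in order: $7.94 (Cinder) > $7.76 (Rook) > $4.93 (Tessera) > …
Slot 1: Cinder pays $7.76 × 850 = $6596.00
Slot 2: Rook pays $4.93 × 240 = $1183.20
Total = $7779.20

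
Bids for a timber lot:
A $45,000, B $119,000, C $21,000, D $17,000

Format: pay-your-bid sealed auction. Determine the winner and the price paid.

B pays $119,000

Rule: the highest bidder wins and pays their own bid.
Bids ranked: 119,000 (B) > 45,000 (A) > 21,000 (C) > 17,000 (D)
First-price: B pays what they bid, $119,000.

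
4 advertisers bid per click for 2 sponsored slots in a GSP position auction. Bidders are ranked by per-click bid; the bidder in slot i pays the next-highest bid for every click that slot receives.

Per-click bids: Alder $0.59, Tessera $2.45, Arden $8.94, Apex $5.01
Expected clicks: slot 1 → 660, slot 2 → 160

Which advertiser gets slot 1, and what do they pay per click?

Arden; $5.01 per click

Sorting advertisers: $8.94 (Arden) > $5.01 (Apex) > $2.45 (Tessera) > …
Slot 1 goes to the first-ranked bidder, Arden, who pays the next bid down: $5.01/click.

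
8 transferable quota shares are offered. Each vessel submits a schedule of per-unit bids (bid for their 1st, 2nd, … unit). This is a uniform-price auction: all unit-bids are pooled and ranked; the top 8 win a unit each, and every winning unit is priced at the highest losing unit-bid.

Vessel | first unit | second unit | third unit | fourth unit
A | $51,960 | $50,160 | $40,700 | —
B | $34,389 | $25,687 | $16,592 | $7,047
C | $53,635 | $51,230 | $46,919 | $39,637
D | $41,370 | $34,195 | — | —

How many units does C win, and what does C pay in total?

All unit-bids, highest first — top 8: 53,635 (C-1), 51,960 (A-1), 51,230 (C-2), 50,160 (A-2), 46,919 (C-3), 41,370 (D-1), 40,700 (A-3), 39,637 (C-4)
Highest rejected unit-bid = $34,389.
C wins 4 unit(s) at $34,389 each.

C: 4 units, pays $137,556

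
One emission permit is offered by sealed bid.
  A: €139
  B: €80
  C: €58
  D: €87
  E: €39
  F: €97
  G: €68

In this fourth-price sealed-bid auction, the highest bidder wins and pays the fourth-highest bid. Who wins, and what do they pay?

Fourth-price sealed-bid auction: the highest bidder wins and pays the fourth-highest bid.
Bids ranked: 139 (A) > 97 (F) > 87 (D) > 80 (B) > 68 (G) > 58 (C) > …
A wins; payment is bid #4 in the ranking = €80.

A pays €80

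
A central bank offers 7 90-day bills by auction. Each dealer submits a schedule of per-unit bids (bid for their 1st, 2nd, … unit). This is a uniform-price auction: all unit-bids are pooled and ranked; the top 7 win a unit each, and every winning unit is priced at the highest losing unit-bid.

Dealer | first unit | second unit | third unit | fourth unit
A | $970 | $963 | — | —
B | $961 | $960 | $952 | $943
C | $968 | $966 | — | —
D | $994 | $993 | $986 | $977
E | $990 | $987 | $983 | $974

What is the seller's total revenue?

Total revenue: $6,818

Merging the schedules and taking the best 7: 994 (D-1), 993 (D-2), 990 (E-1), 987 (E-2), 986 (D-3), 983 (E-3), 977 (D-4)
The (k+1)-th unit-bid is $974.
Allocation: D 4, E 3. Every unit priced at $974.
Revenue = 7 × 974 = $6,818.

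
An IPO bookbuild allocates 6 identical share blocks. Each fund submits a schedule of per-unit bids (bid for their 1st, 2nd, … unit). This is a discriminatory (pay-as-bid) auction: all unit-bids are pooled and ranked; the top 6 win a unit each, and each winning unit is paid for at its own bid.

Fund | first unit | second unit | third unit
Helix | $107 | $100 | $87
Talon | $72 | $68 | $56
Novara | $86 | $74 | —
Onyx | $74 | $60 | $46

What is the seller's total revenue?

All unit-bids, highest first — top 6: 107 (Helix-1), 100 (Helix-2), 87 (Helix-3), 86 (Novara-1), 74 (Novara-2), 74 (Onyx-1)
Next rejected bid: $72 (not a price — pay-as-bid).
Each winning unit pays its own bid.
Revenue = 107 + 100 + 87 + 86 + 74 + 74 = $528.

Total revenue: $528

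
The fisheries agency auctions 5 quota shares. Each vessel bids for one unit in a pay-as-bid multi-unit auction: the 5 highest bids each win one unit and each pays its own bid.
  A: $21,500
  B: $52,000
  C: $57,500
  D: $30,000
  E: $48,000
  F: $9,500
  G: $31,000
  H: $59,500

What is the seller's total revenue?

Total revenue: $248,000

Sorting: 59,500 (H), 57,500 (C), 52,000 (B), 48,000 (E), 31,000 (G), 30,000 (D), 21,500 (A), …
Top 5: H, C, B, E, G.
Total revenue = 59,500 + 57,500 + 52,000 + 48,000 + 31,000 = $248,000.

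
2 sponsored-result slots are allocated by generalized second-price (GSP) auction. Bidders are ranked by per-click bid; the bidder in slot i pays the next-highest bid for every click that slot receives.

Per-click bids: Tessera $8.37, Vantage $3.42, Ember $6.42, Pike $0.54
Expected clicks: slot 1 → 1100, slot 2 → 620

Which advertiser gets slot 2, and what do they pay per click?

Per-click bids in order: $8.37 (Tessera) > $6.42 (Ember) > $3.42 (Vantage) > …
Slot 2 goes to the second-ranked bidder, Ember, who pays the next bid down: $3.42/click.

Ember; $3.42 per click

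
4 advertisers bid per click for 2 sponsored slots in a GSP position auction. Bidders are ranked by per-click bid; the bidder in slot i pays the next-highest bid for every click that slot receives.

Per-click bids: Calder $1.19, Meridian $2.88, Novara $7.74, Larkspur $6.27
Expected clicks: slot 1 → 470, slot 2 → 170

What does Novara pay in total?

Novara pays $2946.90

Per-click bids in order: $7.74 (Novara) > $6.27 (Larkspur) > $2.88 (Meridian) > …
Novara holds slot 1 → pays next bid $6.27 × 470 clicks = $2946.90.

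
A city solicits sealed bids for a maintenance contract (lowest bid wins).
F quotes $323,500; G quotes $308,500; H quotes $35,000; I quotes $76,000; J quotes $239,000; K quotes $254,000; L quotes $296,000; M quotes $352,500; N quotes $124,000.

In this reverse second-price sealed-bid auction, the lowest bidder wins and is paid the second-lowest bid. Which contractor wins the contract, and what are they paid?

H is paid $76,000

Reverse second-price sealed-bid auction: the lowest bidder wins and is paid the second-lowest bid.
Bids ranked: 35,000 (H) < 76,000 (I) < 124,000 (N) < 239,000 (J) < 254,000 (K) < 296,000 (L) < …
H wins with the lowest bid; price is set by the runner-up at $76,000.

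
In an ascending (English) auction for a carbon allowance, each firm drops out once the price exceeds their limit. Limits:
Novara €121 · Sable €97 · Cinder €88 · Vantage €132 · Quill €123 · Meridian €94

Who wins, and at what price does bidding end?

Ascending (English) auction: the price rises until one bidder remains; the winner pays the price at which the last rival dropped out.
Limits ranked: 132 (Vantage) > 123 (Quill) > 121 (Novara) > 97 (Sable) > 94 (Meridian) > 88 (Cinder)
Bidding ends when Quill exits at €123; Vantage takes it.

Vantage wins at €123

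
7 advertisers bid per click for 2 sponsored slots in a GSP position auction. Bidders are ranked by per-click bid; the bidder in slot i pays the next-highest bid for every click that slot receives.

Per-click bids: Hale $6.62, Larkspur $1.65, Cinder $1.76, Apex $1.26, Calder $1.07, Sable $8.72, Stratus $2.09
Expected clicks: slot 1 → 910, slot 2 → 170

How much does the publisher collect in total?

Per-click bids in order: $8.72 (Sable) > $6.62 (Hale) > $2.09 (Stratus) > …
Slot 1: Sable pays $6.62 × 910 = $6024.20
Slot 2: Hale pays $2.09 × 170 = $355.30
Total = $6379.50

Total revenue: $6379.50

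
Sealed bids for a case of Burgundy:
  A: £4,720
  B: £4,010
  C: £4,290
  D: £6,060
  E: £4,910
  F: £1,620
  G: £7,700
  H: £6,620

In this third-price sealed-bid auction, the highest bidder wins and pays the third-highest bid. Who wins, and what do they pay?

G pays £6,060

Bids ranked: 7,700 (G) > 6,620 (H) > 6,060 (D) > 4,910 (E) > 4,720 (A) > 4,290 (C) > …
G wins; payment is bid #3 in the ranking = £6,060.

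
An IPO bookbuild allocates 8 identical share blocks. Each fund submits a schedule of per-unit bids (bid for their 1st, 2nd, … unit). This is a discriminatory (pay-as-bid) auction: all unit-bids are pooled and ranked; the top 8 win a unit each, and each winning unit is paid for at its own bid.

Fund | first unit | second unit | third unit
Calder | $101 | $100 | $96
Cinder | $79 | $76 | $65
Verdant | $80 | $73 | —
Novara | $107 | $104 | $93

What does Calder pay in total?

Merging the schedules and taking the best 8: 107 (Novara-1), 104 (Novara-2), 101 (Calder-1), 100 (Calder-2), 96 (Calder-3), 93 (Novara-3), 80 (Verdant-1), 79 (Cinder-1)
Next rejected bid: $76 (not a price — pay-as-bid).
Calder's winning unit-bids: 101 + 100 + 96 = $297.

Calder pays $297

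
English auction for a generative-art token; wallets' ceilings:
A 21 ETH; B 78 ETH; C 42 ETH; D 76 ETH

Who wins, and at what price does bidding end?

Rule: the price rises until one bidder remains; the winner pays the price at which the last rival dropped out.
Limits in order: 78 (B) > 76 (D) > 42 (C) > 21 (A)
D is the last rival to drop out, at 76 ETH; B remains and wins at that price.

B wins at 76 ETH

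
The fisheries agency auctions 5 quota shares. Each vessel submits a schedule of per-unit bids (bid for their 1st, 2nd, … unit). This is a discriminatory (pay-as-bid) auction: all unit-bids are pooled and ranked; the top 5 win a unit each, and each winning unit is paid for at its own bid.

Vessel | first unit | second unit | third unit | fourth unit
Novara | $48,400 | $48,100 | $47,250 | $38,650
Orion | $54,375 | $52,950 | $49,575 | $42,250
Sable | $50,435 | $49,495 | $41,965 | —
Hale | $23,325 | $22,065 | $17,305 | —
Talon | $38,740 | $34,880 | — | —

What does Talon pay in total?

Pooled unit-bids ranked (top 5): 54,375 (Orion-1), 52,950 (Orion-2), 50,435 (Sable-1), 49,575 (Orion-3), 49,495 (Sable-2)
Next rejected bid: $48,400 (not a price — pay-as-bid).
Talon wins no units.

Talon pays $0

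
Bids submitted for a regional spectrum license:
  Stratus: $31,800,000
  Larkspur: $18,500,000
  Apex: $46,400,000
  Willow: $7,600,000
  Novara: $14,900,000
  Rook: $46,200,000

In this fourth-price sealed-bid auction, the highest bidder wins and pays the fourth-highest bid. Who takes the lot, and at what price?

Apex pays $18,500,000

Bids in order: 46,400,000 (Apex) > 46,200,000 (Rook) > 31,800,000 (Stratus) > 18,500,000 (Larkspur) > 14,900,000 (Novara) > 7,600,000 (Willow)
Apex is highest; pays the fourth-highest bid, $18,500,000.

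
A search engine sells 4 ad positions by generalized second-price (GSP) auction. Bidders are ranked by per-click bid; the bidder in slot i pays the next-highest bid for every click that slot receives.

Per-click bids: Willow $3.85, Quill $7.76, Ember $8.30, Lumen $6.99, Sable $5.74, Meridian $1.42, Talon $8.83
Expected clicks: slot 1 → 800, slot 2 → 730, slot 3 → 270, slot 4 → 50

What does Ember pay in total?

Ranked by bid: $8.83 (Talon) > $8.30 (Ember) > $7.76 (Quill) > $6.99 (Lumen) > $5.74 (Sable) > …
Ember holds slot 2 → pays next bid $7.76 × 730 clicks = $5664.80.

Ember pays $5664.80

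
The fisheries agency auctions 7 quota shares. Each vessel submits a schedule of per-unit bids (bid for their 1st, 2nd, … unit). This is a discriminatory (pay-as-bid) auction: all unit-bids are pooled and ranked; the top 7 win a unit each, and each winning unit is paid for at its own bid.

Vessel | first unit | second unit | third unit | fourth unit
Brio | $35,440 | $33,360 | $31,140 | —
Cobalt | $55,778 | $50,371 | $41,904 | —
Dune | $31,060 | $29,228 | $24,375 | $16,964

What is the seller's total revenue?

Total revenue: $279,053

Merging the schedules and taking the best 7: 55,778 (Cobalt-1), 50,371 (Cobalt-2), 41,904 (Cobalt-3), 35,440 (Brio-1), 33,360 (Brio-2), 31,140 (Brio-3), 31,060 (Dune-1)
Next rejected bid: $29,228 (not a price — pay-as-bid).
Each winning unit pays its own bid.
Revenue = 55,778 + 50,371 + 41,904 + 35,440 + 33,360 + 31,140 + 31,060 = $279,053.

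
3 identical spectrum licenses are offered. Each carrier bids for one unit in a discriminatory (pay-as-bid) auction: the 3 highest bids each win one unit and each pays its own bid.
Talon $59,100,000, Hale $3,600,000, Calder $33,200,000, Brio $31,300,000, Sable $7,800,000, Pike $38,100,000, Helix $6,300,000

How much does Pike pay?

Sorting: 59,100,000 (Talon), 38,100,000 (Pike), 33,200,000 (Calder), 31,300,000 (Brio), 7,800,000 (Sable), …
Winners (3 units): Talon, Pike, Calder.
Pike wins → own bid $38,100,000.

Pike pays $38,100,000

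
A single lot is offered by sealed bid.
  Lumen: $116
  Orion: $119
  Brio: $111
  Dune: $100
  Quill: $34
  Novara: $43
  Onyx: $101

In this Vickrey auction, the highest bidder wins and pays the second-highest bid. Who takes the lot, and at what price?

Orion pays $116

Bids ranked: 119 (Orion) > 116 (Lumen) > 111 (Brio) > 101 (Onyx) > 100 (Dune) > 43 (Novara) > …
Orion wins with the highest bid; price is set by the runner-up at $116.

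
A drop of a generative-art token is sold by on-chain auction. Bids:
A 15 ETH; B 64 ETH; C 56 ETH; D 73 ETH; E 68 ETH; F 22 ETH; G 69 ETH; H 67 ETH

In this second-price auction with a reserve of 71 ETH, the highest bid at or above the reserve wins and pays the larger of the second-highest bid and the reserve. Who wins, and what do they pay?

Rule: the highest bid at or above the reserve wins and pays the larger of the second-highest bid and the reserve.
Bids ranked: 73 (D) > 69 (G) > 68 (E) > 67 (H) > 64 (B) > 56 (C) > …
Highest eligible bid: D at 73 ETH.
Second-highest bid 69 ETH is below the reserve 71 ETH, so the reserve binds → payment 71 ETH.

D pays 71 ETH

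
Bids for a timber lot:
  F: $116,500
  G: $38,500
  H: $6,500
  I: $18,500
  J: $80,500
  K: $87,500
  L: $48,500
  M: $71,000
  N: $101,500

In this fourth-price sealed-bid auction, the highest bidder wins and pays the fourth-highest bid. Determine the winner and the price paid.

F pays $80,500

Bids in order: 116,500 (F) > 101,500 (N) > 87,500 (K) > 80,500 (J) > 71,000 (M) > 48,500 (L) > …
F is highest; pays the fourth-highest bid, $80,500.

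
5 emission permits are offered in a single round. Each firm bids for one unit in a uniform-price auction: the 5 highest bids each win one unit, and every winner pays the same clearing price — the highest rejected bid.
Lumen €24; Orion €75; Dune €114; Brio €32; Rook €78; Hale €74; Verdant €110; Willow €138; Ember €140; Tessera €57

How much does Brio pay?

Brio pays €0

Ordering the bids: 140 (Ember), 138 (Willow), 114 (Dune), 110 (Verdant), 78 (Rook), 75 (Orion), 74 (Hale), …
Top 5: Ember, Willow, Dune, Verdant, Rook.
Highest unsuccessful bid: €75 → clearing price.
Brio does not win → pays €0.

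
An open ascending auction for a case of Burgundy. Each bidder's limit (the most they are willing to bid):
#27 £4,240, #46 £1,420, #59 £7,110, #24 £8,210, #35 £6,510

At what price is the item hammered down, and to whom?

#24 wins at £7,110

Limits ranked: 8,210 (#24) > 7,110 (#59) > 6,510 (#35) > 4,240 (#27) > 1,420 (#46)
Once the price passes £7,110, only #24 is left; the hammer falls at #59's limit of £7,110.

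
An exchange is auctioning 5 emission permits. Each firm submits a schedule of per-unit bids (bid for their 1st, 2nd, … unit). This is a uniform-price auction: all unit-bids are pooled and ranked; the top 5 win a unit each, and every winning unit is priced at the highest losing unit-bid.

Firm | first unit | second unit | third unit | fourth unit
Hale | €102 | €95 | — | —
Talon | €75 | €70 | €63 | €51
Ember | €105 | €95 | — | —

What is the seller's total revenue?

All unit-bids, highest first — top 5: 105 (Ember-1), 102 (Hale-1), 95 (Hale-2), 95 (Ember-2), 75 (Talon-1)
The (k+1)-th unit-bid is €70.
Allocation: Ember 2, Hale 2, Talon 1. Every unit priced at €70.
Revenue = 5 × 70 = €350.

Total revenue: €350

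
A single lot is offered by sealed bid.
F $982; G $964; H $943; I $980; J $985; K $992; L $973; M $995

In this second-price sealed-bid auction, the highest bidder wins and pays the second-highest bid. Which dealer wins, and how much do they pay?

Bids ranked: 995 (M) > 992 (K) > 985 (J) > 982 (F) > 980 (I) > 973 (L) > …
Second-price: M pays K's bid of $992.

M pays $992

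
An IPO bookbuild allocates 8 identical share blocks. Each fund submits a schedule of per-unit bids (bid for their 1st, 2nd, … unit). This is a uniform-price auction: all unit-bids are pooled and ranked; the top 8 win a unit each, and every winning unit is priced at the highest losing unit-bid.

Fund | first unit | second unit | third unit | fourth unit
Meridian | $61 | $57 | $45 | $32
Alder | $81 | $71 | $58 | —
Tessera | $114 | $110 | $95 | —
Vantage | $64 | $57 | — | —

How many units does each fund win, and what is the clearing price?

Alder 3, Meridian 1, Tessera 3, Vantage 1; clearing price $57

Pooled unit-bids ranked (top 8): 114 (Tessera-1), 110 (Tessera-2), 95 (Tessera-3), 81 (Alder-1), 71 (Alder-2), 64 (Vantage-1), 61 (Meridian-1), 58 (Alder-3)
Highest rejected unit-bid = $57.
Allocation: Alder 3, Meridian 1, Tessera 3, Vantage 1.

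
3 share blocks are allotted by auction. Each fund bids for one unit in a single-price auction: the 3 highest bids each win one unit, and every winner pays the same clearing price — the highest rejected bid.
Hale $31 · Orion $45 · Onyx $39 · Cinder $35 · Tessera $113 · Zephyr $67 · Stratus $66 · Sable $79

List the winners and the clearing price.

Tessera, Sable, Zephyr; each pays $66

Sorting: 113 (Tessera), 79 (Sable), 67 (Zephyr), 66 (Stratus), 45 (Orion), …
Top 3: Tessera, Sable, Zephyr.
Clearing price = highest rejected bid = $66.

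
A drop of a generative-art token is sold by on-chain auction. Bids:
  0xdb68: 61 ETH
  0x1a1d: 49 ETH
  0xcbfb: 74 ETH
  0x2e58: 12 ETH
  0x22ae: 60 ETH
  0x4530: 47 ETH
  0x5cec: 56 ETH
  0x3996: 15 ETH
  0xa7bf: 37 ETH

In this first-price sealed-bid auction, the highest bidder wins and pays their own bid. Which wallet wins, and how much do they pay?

0xcbfb pays 74 ETH

Sorting bids: 74 (0xcbfb) > 61 (0xdb68) > 60 (0x22ae) > 56 (0x5cec) > 49 (0x1a1d) > 47 (0x4530) > …
0xcbfb has the highest bid and pays exactly that: 74 ETH.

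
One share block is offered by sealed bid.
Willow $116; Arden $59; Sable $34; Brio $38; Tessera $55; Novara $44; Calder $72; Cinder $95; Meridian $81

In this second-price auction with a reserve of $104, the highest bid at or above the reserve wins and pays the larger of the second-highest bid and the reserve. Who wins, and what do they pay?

Second-price auction with a reserve of $104: the highest bid at or above the reserve wins and pays the larger of the second-highest bid and the reserve.
Sorting bids: 116 (Willow) > 95 (Cinder) > 81 (Meridian) > 72 (Calder) > 59 (Arden) > 55 (Tessera) > …
Highest eligible bid: Willow at $116.
max(second-highest $95, reserve $104) = $104.

Willow pays $104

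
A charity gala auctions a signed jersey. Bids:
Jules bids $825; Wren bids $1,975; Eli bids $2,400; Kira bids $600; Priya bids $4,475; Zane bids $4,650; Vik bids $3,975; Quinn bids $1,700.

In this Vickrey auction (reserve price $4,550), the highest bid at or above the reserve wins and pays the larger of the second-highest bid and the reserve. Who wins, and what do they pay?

Bids in order: 4,650 (Zane) > 4,475 (Priya) > 3,975 (Vik) > 2,400 (Eli) > 1,975 (Wren) > 1,700 (Quinn) > …
Highest eligible bid: Zane at $4,650.
max(second-highest $4,475, reserve $4,550) = $4,550.

Zane pays $4,550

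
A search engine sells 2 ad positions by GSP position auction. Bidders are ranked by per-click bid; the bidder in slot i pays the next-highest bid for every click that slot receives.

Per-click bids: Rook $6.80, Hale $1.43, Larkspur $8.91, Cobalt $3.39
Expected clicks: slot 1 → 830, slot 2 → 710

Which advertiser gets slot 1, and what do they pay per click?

Ranked by bid: $8.91 (Larkspur) > $6.80 (Rook) > $3.39 (Cobalt) > …
Slot 1 goes to the first-ranked bidder, Larkspur, who pays the next bid down: $6.80/click.

Larkspur; $6.80 per click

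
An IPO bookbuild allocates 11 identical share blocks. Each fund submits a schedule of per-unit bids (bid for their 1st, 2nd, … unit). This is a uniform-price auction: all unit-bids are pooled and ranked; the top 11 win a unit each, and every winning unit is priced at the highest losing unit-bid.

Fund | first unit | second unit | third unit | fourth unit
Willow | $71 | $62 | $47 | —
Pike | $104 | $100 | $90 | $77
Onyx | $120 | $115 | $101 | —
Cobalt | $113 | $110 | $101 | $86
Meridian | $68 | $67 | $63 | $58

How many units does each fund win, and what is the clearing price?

All unit-bids, highest first — top 11: 120 (Onyx-1), 115 (Onyx-2), 113 (Cobalt-1), 110 (Cobalt-2), 104 (Pike-1), 101 (Onyx-3), 101 (Cobalt-3), 100 (Pike-2), 90 (Pike-3), 86 (Cobalt-4), 77 (Pike-4)
Highest rejected unit-bid = $71.
Allocation: Cobalt 4, Onyx 3, Pike 4.

Cobalt 4, Onyx 3, Pike 4; clearing price $71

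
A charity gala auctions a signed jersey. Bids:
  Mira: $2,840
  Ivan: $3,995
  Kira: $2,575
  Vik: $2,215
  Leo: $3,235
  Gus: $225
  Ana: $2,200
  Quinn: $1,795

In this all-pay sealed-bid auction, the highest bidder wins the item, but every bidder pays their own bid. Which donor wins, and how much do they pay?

Ivan pays $3,995

All-pay sealed-bid auction: the highest bidder wins the item, but every bidder pays their own bid.
Bids in order: 3,995 (Ivan) > 3,235 (Leo) > 2,840 (Mira) > 2,575 (Kira) > 2,215 (Vik) > 2,200 (Ana) > …
Ivan wins with the top bid; all bids are sunk regardless.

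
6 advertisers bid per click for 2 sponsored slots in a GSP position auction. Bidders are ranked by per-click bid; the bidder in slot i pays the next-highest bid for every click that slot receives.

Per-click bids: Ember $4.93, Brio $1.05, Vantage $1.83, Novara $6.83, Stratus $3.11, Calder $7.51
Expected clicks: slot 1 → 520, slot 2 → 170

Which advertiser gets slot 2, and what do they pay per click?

Novara; $4.93 per click

Per-click bids in order: $7.51 (Calder) > $6.83 (Novara) > $4.93 (Ember) > …
Slot 2 goes to the second-ranked bidder, Novara, who pays the next bid down: $4.93/click.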